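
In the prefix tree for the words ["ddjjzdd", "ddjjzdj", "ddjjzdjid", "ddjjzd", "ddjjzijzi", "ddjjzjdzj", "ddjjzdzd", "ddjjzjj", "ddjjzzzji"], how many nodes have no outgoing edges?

7

Leaves are exactly the stored words that no other stored word extends.
Those words: "ddjjzdd", "ddjjzdjid", "ddjjzdzd", "ddjjzijzi", "ddjjzjdzj", "ddjjzjj", "ddjjzzzji"
Leaf count: 7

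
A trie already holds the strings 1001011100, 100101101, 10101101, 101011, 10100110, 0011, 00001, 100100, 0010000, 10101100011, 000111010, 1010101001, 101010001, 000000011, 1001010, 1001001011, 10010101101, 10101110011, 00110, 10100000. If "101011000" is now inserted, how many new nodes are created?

0

Every character of "101011000" already lies on an existing path (it is a prefix of some stored word).
No new nodes are needed: 0.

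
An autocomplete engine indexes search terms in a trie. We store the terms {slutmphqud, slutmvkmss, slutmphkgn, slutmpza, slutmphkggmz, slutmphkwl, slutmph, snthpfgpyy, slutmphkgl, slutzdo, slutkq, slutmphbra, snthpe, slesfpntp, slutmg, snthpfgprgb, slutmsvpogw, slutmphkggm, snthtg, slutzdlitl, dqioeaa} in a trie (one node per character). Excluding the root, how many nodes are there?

Insert word by word; a character creates a node only if that edge doesn't already exist:
  "slutmphqud" → 10 new (s, l, u, t, m, p, h, q, u, d)
  "slutmvkmss" → prefix "slutm" already present; 5 new (v, k, m, s, s)
  "slutmphkgn" → prefix "slutmph" already present; 3 new (k, g, n)
  "slutmpza" → prefix "slutmp" already present; 2 new (z, a)
  "slutmphkggmz" → prefix "slutmphkg" already present; 3 new (g, m, z)
  "slutmphkwl" → prefix "slutmphk" already present; 2 new (w, l)
  "slutmph" → prefix "slutmph" already present; 0 new (none)
  "snthpfgpyy" → prefix "s" already present; 9 new (n, t, h, p, f, g, p, y, y)
  "slutmphkgl" → prefix "slutmphkg" already present; 1 new (l)
  "slutzdo" → prefix "slut" already present; 3 new (z, d, o)
  "slutkq" → prefix "slut" already present; 2 new (k, q)
  "slutmphbra" → prefix "slutmph" already present; 3 new (b, r, a)
  "snthpe" → prefix "snthp" already present; 1 new (e)
  "slesfpntp" → prefix "sl" already present; 7 new (e, s, f, p, n, t, p)
  "slutmg" → prefix "slutm" already present; 1 new (g)
  "snthpfgprgb" → prefix "snthpfgp" already present; 3 new (r, g, b)
  "slutmsvpogw" → prefix "slutm" already present; 6 new (s, v, p, o, g, w)
  "slutmphkggm" → prefix "slutmphkggm" already present; 0 new (none)
  "snthtg" → prefix "snth" already present; 2 new (t, g)
  "slutzdlitl" → prefix "slutzd" already present; 4 new (l, i, t, l)
  "dqioeaa" → 7 new (d, q, i, o, e, a, a)
Total nodes = 10 + 5 + 3 + 2 + 3 + 2 + 0 + 9 + 1 + 3 + 2 + 3 + 1 + 7 + 1 + 3 + 6 + 0 + 2 + 4 + 7 = 74

74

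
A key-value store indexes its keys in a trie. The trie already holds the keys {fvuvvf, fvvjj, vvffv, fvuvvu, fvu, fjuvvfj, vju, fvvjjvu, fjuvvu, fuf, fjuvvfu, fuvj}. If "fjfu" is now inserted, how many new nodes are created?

2

The longest prefix of "fjfu" already in the trie is "fj" (length 2).
Each of the 2 remaining characters creates one node.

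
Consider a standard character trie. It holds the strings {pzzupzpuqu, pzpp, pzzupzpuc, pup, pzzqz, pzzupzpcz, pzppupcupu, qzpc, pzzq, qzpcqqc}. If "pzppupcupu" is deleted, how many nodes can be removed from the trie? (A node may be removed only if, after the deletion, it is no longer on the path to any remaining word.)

Walk "pzppupcupu" from the leaf back toward the root, removing each node that no remaining word uses.
The suffix "upcupu" (6 nodes) is used only by "pzppupcupu"; "pzpp" is itself a stored word, so pruning stops there.
Nodes removed: 6

6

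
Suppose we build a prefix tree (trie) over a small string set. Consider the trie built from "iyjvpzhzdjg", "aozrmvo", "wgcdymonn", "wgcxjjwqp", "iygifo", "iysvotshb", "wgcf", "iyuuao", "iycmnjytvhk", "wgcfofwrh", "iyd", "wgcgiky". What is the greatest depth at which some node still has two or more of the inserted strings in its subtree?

4

The deepest shared node is where two words last agree before diverging.
"wgcf" and "wgcfofwrh" agree on "wgcf" (4 characters) before diverging; nothing deeper is shared.
Longest shared-prefix length: 4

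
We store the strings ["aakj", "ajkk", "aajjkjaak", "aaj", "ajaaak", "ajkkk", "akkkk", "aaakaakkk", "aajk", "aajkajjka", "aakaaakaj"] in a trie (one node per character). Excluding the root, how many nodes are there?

42

Insert word by word; a character creates a node only if that edge doesn't already exist:
  "aakj" → 4 new (a, a, k, j)
  "ajkk" → prefix "a" already present; 3 new (j, k, k)
  "aajjkjaak" → prefix "aa" already present; 7 new (j, j, k, j, a, a, k)
  "aaj" → prefix "aaj" already present; 0 new (none)
  "ajaaak" → prefix "aj" already present; 4 new (a, a, a, k)
  "ajkkk" → prefix "ajkk" already present; 1 new (k)
  "akkkk" → prefix "a" already present; 4 new (k, k, k, k)
  "aaakaakkk" → prefix "aa" already present; 7 new (a, k, a, a, k, k, k)
  "aajk" → prefix "aaj" already present; 1 new (k)
  "aajkajjka" → prefix "aajk" already present; 5 new (a, j, j, k, a)
  "aakaaakaj" → prefix "aak" already present; 6 new (a, a, a, k, a, j)
Total nodes = 4 + 3 + 7 + 0 + 4 + 1 + 4 + 7 + 1 + 5 + 6 = 42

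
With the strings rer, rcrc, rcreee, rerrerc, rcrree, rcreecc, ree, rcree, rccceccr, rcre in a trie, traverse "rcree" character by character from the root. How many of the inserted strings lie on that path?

Check each prefix of "rcree" against the stored set — each match is an end-marker on the path.
Prefixes of the query that are stored words: "rcre", "rcree"
Count: 2

2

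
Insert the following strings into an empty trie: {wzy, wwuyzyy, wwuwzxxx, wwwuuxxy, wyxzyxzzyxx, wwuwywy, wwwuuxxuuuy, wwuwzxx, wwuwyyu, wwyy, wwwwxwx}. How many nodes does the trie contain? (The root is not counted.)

For each word, the new-node count is its length minus the longest prefix already in the trie:
  "wzy" → 3 new (w, z, y)
  "wwuyzyy" → prefix "w" already present; 6 new (w, u, y, z, y, y)
  "wwuwzxxx" → prefix "wwu" already present; 5 new (w, z, x, x, x)
  "wwwuuxxy" → prefix "ww" already present; 6 new (w, u, u, x, x, y)
  "wyxzyxzzyxx" → prefix "w" already present; 10 new (y, x, z, y, x, z, z, y, x, x)
  "wwuwywy" → prefix "wwuw" already present; 3 new (y, w, y)
  "wwwuuxxuuuy" → prefix "wwwuuxx" already present; 4 new (u, u, u, y)
  "wwuwzxx" → prefix "wwuwzxx" already present; 0 new (none)
  "wwuwyyu" → prefix "wwuwy" already present; 2 new (y, u)
  "wwyy" → prefix "ww" already present; 2 new (y, y)
  "wwwwxwx" → prefix "www" already present; 4 new (w, x, w, x)
Total nodes = 3 + 6 + 5 + 6 + 10 + 3 + 4 + 0 + 2 + 2 + 4 = 45

45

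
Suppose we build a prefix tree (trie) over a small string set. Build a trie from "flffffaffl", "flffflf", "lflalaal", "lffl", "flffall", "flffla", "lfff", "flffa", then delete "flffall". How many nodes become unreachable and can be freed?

After clearing the end-marker at "flffall", prune upward until reaching a node still needed by another word.
The suffix "ll" (2 nodes) is used only by "flffall"; "flffa" is itself a stored word, so pruning stops there.
Nodes removed: 2

2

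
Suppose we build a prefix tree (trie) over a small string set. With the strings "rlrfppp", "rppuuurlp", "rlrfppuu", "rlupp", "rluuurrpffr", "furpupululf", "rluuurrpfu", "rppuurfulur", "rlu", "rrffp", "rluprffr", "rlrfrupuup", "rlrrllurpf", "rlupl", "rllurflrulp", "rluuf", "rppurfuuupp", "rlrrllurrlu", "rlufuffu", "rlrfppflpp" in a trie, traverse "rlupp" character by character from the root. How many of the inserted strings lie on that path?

2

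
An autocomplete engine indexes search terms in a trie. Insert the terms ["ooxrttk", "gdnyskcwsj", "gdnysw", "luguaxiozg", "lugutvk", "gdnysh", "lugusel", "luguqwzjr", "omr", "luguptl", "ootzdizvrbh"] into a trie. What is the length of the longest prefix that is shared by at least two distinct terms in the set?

5

Look for the deepest trie node that still has at least two words in its subtree.
e.g. "gdnysh" and "gdnyskcwsj" share the prefix "gdnys" of length 5; no pair shares a longer one.
Longest shared-prefix length: 5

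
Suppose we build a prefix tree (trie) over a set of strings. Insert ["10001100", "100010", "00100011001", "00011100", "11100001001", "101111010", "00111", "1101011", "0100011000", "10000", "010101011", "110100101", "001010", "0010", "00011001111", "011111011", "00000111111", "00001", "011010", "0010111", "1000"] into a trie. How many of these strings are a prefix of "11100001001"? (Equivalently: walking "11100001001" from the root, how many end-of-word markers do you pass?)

1

Walk "11100001001" from the root; an end-of-word marker is hit whenever a stored word is a prefix of "11100001001".
Prefixes of the query that are stored words: "11100001001"
Count: 1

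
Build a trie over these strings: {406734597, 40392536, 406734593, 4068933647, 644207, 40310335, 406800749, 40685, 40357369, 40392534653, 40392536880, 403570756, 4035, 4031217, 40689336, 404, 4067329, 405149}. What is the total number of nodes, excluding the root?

Trace insertions, counting only characters that open a new branch:
  "406734597" → 9 new (4, 0, 6, 7, 3, 4, 5, 9, 7)
  "40392536" → prefix "40" already present; 6 new (3, 9, 2, 5, 3, 6)
  "406734593" → prefix "40673459" already present; 1 new (3)
  "4068933647" → prefix "406" already present; 7 new (8, 9, 3, 3, 6, 4, 7)
  "644207" → 6 new (6, 4, 4, 2, 0, 7)
  "40310335" → prefix "403" already present; 5 new (1, 0, 3, 3, 5)
  "406800749" → prefix "4068" already present; 5 new (0, 0, 7, 4, 9)
  "40685" → prefix "4068" already present; 1 new (5)
  "40357369" → prefix "403" already present; 5 new (5, 7, 3, 6, 9)
  "40392534653" → prefix "4039253" already present; 4 new (4, 6, 5, 3)
  "40392536880" → prefix "40392536" already present; 3 new (8, 8, 0)
  "403570756" → prefix "40357" already present; 4 new (0, 7, 5, 6)
  "4035" → prefix "4035" already present; 0 new (none)
  "4031217" → prefix "4031" already present; 3 new (2, 1, 7)
  "40689336" → prefix "40689336" already present; 0 new (none)
  "404" → prefix "40" already present; 1 new (4)
  "4067329" → prefix "40673" already present; 2 new (2, 9)
  "405149" → prefix "40" already present; 4 new (5, 1, 4, 9)
Total nodes = 9 + 6 + 1 + 7 + 6 + 5 + 5 + 1 + 5 + 4 + 3 + 4 + 0 + 3 + 0 + 1 + 2 + 4 = 66

66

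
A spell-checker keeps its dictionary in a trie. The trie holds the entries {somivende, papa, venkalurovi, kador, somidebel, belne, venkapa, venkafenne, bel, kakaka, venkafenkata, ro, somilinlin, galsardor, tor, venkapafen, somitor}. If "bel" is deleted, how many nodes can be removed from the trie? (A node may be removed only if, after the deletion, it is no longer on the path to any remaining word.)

After clearing the end-marker at "bel", prune upward until reaching a node still needed by another word.
Every node on "bel" is still needed (e.g. by "belne"), so nothing is freed.
Nodes removed: 0

0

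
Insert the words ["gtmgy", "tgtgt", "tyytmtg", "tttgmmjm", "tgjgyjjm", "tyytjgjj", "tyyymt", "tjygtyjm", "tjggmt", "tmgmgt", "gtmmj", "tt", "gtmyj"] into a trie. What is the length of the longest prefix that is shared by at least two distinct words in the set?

The deepest shared node is where two words last agree before diverging.
e.g. "tyytjgjj" and "tyytmtg" share the prefix "tyyt" of length 4; no pair shares a longer one.
Longest shared-prefix length: 4

4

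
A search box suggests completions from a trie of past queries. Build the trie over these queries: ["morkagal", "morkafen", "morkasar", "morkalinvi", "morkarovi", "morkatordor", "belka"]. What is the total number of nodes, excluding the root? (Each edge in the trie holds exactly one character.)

34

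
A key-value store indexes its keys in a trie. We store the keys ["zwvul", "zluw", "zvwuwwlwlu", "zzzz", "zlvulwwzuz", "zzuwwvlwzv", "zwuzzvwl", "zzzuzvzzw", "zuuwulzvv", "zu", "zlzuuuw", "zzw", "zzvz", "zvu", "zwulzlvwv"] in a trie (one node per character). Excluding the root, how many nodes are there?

71

Insert word by word; a character creates a node only if that edge doesn't already exist:
  "zwvul" → 5 new (z, w, v, u, l)
  "zluw" → prefix "z" already present; 3 new (l, u, w)
  "zvwuwwlwlu" → prefix "z" already present; 9 new (v, w, u, w, w, l, w, l, u)
  "zzzz" → prefix "z" already present; 3 new (z, z, z)
  "zlvulwwzuz" → prefix "zl" already present; 8 new (v, u, l, w, w, z, u, z)
  "zzuwwvlwzv" → prefix "zz" already present; 8 new (u, w, w, v, l, w, z, v)
  "zwuzzvwl" → prefix "zw" already present; 6 new (u, z, z, v, w, l)
  "zzzuzvzzw" → prefix "zzz" already present; 6 new (u, z, v, z, z, w)
  "zuuwulzvv" → prefix "z" already present; 8 new (u, u, w, u, l, z, v, v)
  "zu" → prefix "zu" already present; 0 new (none)
  "zlzuuuw" → prefix "zl" already present; 5 new (z, u, u, u, w)
  "zzw" → prefix "zz" already present; 1 new (w)
  "zzvz" → prefix "zz" already present; 2 new (v, z)
  "zvu" → prefix "zv" already present; 1 new (u)
  "zwulzlvwv" → prefix "zwu" already present; 6 new (l, z, l, v, w, v)
Total nodes = 5 + 3 + 9 + 3 + 8 + 8 + 6 + 6 + 8 + 0 + 5 + 1 + 2 + 1 + 6 = 71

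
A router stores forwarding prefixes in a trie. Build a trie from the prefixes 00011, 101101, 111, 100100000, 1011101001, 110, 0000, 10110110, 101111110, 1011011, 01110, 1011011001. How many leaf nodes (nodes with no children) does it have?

9

Leaves are exactly the stored words that no other stored word extends.
Those words: "0000", "00011", "01110", "100100000", "1011011001", "1011101001", "101111110", "110", "111"
Leaf count: 9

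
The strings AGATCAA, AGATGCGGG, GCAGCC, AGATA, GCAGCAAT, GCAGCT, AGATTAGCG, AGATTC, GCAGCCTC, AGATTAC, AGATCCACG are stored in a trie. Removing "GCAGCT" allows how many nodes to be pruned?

1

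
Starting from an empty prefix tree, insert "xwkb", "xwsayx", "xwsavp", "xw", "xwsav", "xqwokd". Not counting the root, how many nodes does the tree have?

15

Count nodes per top-level branch (shared prefixes stored once):
  'x'-branch (xqwokd, xw, xwkb, xwsav, xwsavp, xwsayx): 15 nodes
Sum: 15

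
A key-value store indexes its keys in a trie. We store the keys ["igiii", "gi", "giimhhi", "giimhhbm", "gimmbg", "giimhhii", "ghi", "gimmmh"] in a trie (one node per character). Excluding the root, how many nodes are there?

Trie structure (* marks end of a word):
(root)
├─ g
│  ├─ h
│  │  └─ i *
│  └─ i *
│     ├─ i
│     │  └─ m
│     │     └─ h
│     │        └─ h
│     │           ├─ b
│     │           │  └─ m *
│     │           └─ i *
│     │              └─ i *
│     └─ m
│        └─ m
│           ├─ b
│           │  └─ g *
│           └─ m
│              └─ h *
└─ i
   └─ g
      └─ i
         └─ i
            └─ i *
Counting every labelled node above: 23.

23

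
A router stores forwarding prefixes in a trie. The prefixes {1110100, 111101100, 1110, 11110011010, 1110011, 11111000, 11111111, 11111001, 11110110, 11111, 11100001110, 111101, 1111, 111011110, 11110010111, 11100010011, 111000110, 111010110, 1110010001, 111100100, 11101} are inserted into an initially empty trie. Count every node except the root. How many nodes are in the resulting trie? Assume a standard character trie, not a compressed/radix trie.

Insert word by word; a character creates a node only if that edge doesn't already exist:
  "1110100" → 7 new (1, 1, 1, 0, 1, 0, 0)
  "111101100" → prefix "111" already present; 6 new (1, 0, 1, 1, 0, 0)
  "1110" → prefix "1110" already present; 0 new (none)
  "11110011010" → prefix "11110" already present; 6 new (0, 1, 1, 0, 1, 0)
  "1110011" → prefix "1110" already present; 3 new (0, 1, 1)
  "11111000" → prefix "1111" already present; 4 new (1, 0, 0, 0)
  "11111111" → prefix "11111" already present; 3 new (1, 1, 1)
  "11111001" → prefix "1111100" already present; 1 new (1)
  "11110110" → prefix "11110110" already present; 0 new (none)
  "11111" → prefix "11111" already present; 0 new (none)
  "11100001110" → prefix "11100" already present; 6 new (0, 0, 1, 1, 1, 0)
  "111101" → prefix "111101" already present; 0 new (none)
  "1111" → prefix "1111" already present; 0 new (none)
  "111011110" → prefix "11101" already present; 4 new (1, 1, 1, 0)
  "11110010111" → prefix "1111001" already present; 4 new (0, 1, 1, 1)
  "11100010011" → prefix "111000" already present; 5 new (1, 0, 0, 1, 1)
  "111000110" → prefix "1110001" already present; 2 new (1, 0)
  "111010110" → prefix "111010" already present; 3 new (1, 1, 0)
  "1110010001" → prefix "111001" already present; 4 new (0, 0, 0, 1)
  "111100100" → prefix "11110010" already present; 1 new (0)
  "11101" → prefix "11101" already present; 0 new (none)
Total nodes = 7 + 6 + 0 + 6 + 3 + 4 + 3 + 1 + 0 + 0 + 6 + 0 + 0 + 4 + 4 + 5 + 2 + 3 + 4 + 1 + 0 = 59

59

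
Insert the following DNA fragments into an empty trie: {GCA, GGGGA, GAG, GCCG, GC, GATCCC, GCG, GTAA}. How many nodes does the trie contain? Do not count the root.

19

Trie structure (* marks end of a word):
(root)
└─ G
   ├─ A
   │  ├─ G *
   │  └─ T
   │     └─ C
   │        └─ C
   │           └─ C *
   ├─ C *
   │  ├─ A *
   │  ├─ C
   │  │  └─ G *
   │  └─ G *
   ├─ G
   │  └─ G
   │     └─ G
   │        └─ A *
   └─ T
      └─ A
         └─ A *
Counting every labelled node above: 19.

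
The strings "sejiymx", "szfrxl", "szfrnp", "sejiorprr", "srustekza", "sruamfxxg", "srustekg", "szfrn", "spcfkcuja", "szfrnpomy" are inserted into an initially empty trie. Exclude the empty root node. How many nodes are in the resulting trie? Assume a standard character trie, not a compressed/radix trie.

Count nodes per top-level branch (shared prefixes stored once):
  's'-branch (sejiorprr, sejiymx, spcfkcuja, sruamfxxg, srustekg, srustekza, szfrn, szfrnp, szfrnpomy, szfrxl): 45 nodes
Sum: 45

45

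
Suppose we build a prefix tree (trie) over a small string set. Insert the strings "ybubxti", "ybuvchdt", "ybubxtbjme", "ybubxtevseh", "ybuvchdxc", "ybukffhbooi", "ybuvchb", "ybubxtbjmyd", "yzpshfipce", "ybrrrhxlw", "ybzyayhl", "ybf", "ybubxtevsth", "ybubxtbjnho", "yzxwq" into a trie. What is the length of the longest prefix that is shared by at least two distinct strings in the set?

9

Equivalently: take the maximum, over all pairs, of their longest common prefix length.
"ybubxtbjme" and "ybubxtbjmyd" agree on "ybubxtbjm" (9 characters) before diverging; nothing deeper is shared.
Longest shared-prefix length: 9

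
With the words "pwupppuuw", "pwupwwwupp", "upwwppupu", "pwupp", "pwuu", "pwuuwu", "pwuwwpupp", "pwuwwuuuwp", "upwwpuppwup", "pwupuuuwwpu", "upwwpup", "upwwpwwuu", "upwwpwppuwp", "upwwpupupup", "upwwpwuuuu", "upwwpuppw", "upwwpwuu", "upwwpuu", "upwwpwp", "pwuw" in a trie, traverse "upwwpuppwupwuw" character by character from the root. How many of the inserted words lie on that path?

3

Traverse "upwwpuppwupwuw" character by character; count nodes along the way that are marked as word ends.
Prefixes of the query that are stored words: "upwwpup", "upwwpuppw", "upwwpuppwup"
Count: 3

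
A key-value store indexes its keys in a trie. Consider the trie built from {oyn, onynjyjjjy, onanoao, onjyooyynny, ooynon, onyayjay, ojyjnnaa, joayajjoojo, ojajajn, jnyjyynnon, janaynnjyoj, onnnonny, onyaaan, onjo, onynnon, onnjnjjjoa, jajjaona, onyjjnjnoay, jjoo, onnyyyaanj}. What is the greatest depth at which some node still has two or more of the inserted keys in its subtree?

The deepest shared node is where two words last agree before diverging.
e.g. "onyaaan" and "onyayjay" share the prefix "onya" of length 4; no pair shares a longer one.
Longest shared-prefix length: 4

4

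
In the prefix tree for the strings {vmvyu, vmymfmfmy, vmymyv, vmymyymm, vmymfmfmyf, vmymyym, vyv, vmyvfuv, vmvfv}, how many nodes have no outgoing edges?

Leaves are exactly the stored words that no other stored word extends.
Those words: "vmvfv", "vmvyu", "vmymfmfmyf", "vmymyv", "vmymyymm", "vmyvfuv", "vyv"
Leaf count: 7

7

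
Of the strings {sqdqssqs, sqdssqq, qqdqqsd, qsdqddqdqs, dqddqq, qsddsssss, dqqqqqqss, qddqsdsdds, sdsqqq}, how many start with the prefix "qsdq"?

1

Traverse to the node for "qsdq", then collect every word in that subtree.
Matches: "qsdqddqdqs"
Count: 1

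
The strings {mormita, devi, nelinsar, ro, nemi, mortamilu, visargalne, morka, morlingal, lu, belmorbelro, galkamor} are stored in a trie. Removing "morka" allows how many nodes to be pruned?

2

Walk "morka" from the leaf back toward the root, removing each node that no remaining word uses.
The suffix "ka" (2 nodes) is used only by "morka"; the node for "mor" still has the child "m", so pruning stops there.
Nodes removed: 2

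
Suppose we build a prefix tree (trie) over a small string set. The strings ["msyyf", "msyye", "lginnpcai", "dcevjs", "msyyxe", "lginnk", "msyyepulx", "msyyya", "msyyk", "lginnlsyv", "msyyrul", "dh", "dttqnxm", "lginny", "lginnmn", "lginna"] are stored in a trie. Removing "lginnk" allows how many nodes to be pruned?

1

A node on "lginnk"'s path can go only if nothing else ends at it or branches off below it.
The suffix "k" (1 node) is used only by "lginnk"; the node for "lginn" still has the child "p", so pruning stops there.
Nodes removed: 1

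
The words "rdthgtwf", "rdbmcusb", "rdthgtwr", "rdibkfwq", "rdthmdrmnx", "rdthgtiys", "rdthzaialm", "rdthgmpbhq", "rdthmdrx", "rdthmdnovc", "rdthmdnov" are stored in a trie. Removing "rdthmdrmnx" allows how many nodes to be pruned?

After clearing the end-marker at "rdthmdrmnx", prune upward until reaching a node still needed by another word.
The suffix "mnx" (3 nodes) is used only by "rdthmdrmnx"; the node for "rdthmdr" still has the child "x", so pruning stops there.
Nodes removed: 3

3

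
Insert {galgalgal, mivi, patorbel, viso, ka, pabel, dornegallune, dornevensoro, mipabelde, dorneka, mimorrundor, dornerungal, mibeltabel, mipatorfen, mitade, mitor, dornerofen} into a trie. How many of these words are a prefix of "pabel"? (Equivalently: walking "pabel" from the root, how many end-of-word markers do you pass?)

1

Traverse "pabel" character by character; count nodes along the way that are marked as word ends.
Prefixes of the query that are stored words: "pabel"
Count: 1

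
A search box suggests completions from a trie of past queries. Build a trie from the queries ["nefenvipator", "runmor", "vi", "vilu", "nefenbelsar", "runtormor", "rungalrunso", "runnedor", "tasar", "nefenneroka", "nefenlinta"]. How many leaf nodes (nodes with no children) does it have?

10

A leaf is a node with no children — equivalently, the end of a word that is not a proper prefix of any other stored word.
Those words: "nefenbelsar", "nefenlinta", "nefenneroka", "nefenvipator", "rungalrunso", "runmor", "runnedor", "runtormor", "tasar", "vilu"
Leaf count: 10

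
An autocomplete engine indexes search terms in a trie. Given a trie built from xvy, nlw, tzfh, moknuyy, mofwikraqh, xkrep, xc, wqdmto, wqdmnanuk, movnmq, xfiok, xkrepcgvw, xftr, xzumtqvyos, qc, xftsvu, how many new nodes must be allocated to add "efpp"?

Nothing in the trie begins with "e"; the whole of "efpp" is new.
4 − 0 = 4 new nodes.

4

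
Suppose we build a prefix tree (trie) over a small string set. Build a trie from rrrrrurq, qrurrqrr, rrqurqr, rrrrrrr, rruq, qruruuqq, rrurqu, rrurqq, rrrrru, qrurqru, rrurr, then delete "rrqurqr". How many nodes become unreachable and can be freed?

A node on "rrqurqr"'s path can go only if nothing else ends at it or branches off below it.
The suffix "qurqr" (5 nodes) is used only by "rrqurqr"; the node for "rr" still has the child "r", so pruning stops there.
Nodes removed: 5

5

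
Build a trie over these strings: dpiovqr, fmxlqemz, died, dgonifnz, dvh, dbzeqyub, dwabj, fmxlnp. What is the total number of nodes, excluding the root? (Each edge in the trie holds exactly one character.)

40

Trace insertions, counting only characters that open a new branch:
  "dpiovqr" → 7 new (d, p, i, o, v, q, r)
  "fmxlqemz" → 8 new (f, m, x, l, q, e, m, z)
  "died" → prefix "d" already present; 3 new (i, e, d)
  "dgonifnz" → prefix "d" already present; 7 new (g, o, n, i, f, n, z)
  "dvh" → prefix "d" already present; 2 new (v, h)
  "dbzeqyub" → prefix "d" already present; 7 new (b, z, e, q, y, u, b)
  "dwabj" → prefix "d" already present; 4 new (w, a, b, j)
  "fmxlnp" → prefix "fmxl" already present; 2 new (n, p)
Total nodes = 7 + 8 + 3 + 7 + 2 + 7 + 4 + 2 = 40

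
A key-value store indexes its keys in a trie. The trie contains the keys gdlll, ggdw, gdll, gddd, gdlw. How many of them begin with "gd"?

Traverse to the node for "gd", then collect every word in that subtree.
Words under "gd": gddd, gdll, gdlll, gdlw
Count: 4

4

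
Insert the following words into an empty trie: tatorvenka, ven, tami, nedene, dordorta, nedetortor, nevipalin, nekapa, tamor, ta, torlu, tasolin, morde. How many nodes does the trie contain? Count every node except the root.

For each word, the new-node count is its length minus the longest prefix already in the trie:
  "tatorvenka" → 10 new (t, a, t, o, r, v, e, n, k, a)
  "ven" → 3 new (v, e, n)
  "tami" → prefix "ta" already present; 2 new (m, i)
  "nedene" → 6 new (n, e, d, e, n, e)
  "dordorta" → 8 new (d, o, r, d, o, r, t, a)
  "nedetortor" → prefix "nede" already present; 6 new (t, o, r, t, o, r)
  "nevipalin" → prefix "ne" already present; 7 new (v, i, p, a, l, i, n)
  "nekapa" → prefix "ne" already present; 4 new (k, a, p, a)
  "tamor" → prefix "tam" already present; 2 new (o, r)
  "ta" → prefix "ta" already present; 0 new (none)
  "torlu" → prefix "t" already present; 4 new (o, r, l, u)
  "tasolin" → prefix "ta" already present; 5 new (s, o, l, i, n)
  "morde" → 5 new (m, o, r, d, e)
Total nodes = 10 + 3 + 2 + 6 + 8 + 6 + 7 + 4 + 2 + 0 + 4 + 5 + 5 = 62

62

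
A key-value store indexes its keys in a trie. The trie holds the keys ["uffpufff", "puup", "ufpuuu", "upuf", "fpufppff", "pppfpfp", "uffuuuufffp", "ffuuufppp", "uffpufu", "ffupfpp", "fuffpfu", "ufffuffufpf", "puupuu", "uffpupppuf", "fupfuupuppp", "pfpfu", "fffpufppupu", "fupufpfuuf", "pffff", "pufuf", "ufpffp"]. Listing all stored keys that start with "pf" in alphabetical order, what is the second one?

pfpfu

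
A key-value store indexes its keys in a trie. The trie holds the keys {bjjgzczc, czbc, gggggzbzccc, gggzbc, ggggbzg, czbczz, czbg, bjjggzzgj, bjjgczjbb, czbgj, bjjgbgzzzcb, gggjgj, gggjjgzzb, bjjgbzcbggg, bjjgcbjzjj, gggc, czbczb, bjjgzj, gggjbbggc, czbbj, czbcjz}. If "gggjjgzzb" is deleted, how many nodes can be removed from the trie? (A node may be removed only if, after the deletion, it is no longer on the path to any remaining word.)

5

Walk "gggjjgzzb" from the leaf back toward the root, removing each node that no remaining word uses.
The suffix "jgzzb" (5 nodes) is used only by "gggjjgzzb"; the node for "gggj" still has the child "g", so pruning stops there.
Nodes removed: 5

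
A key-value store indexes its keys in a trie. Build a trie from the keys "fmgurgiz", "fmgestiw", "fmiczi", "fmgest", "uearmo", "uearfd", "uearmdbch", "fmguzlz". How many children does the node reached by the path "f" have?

The children of the "f" node are the distinct next characters among strings starting with "f".
Characters that immediately follow "f" among the stored strings: {m}.
That node has 1 child edge.

1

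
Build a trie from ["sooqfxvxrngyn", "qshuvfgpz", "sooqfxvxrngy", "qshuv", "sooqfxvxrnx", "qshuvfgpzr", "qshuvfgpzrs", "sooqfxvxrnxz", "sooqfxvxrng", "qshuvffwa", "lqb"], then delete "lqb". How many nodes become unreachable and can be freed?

3

A node on "lqb"'s path can go only if nothing else ends at it or branches off below it.
No other word shares any prefix with "lqb", so all 3 of its nodes go.
Nodes removed: 3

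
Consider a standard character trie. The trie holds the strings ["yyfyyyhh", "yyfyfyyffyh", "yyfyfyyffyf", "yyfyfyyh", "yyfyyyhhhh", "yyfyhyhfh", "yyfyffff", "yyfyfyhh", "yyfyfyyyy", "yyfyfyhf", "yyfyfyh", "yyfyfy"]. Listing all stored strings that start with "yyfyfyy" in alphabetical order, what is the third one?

yyfyfyyh

Words with prefix "yyfyfyy", in lexicographic order: "yyfyfyyffyf", "yyfyfyyffyh", "yyfyfyyh", "yyfyfyyyy"
The 3rd is yyfyfyyh.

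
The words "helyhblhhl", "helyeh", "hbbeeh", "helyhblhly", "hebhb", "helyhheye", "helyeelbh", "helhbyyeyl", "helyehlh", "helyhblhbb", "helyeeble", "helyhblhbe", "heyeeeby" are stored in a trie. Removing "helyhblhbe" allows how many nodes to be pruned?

Walk "helyhblhbe" from the leaf back toward the root, removing each node that no remaining word uses.
The suffix "e" (1 node) is used only by "helyhblhbe"; the node for "helyhblhb" still has the child "b", so pruning stops there.
Nodes removed: 1

1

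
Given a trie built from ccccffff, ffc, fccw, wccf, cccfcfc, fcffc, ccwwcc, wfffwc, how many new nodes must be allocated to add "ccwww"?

Walking "ccwww" from the root, the first 4 characters ("ccww") follow existing edges; "w" is the first miss.
Each of the 1 remaining characters creates one node.

1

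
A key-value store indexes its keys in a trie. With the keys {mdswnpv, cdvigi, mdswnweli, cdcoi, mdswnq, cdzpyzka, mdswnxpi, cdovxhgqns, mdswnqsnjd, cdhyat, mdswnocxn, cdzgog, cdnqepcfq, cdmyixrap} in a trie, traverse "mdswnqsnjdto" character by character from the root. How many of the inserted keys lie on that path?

2

Check each prefix of "mdswnqsnjdto" against the stored set — each match is an end-marker on the path.
Prefixes of the query that are stored words: "mdswnq", "mdswnqsnjd"
Count: 2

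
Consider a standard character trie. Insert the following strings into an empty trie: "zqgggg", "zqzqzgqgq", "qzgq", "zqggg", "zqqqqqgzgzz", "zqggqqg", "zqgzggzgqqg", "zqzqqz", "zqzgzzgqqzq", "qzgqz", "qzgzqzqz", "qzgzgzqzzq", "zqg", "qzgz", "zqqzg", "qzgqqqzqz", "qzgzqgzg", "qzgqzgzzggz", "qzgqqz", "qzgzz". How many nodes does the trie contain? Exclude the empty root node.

77

Insert word by word; a character creates a node only if that edge doesn't already exist:
  "zqgggg" → 6 new (z, q, g, g, g, g)
  "zqzqzgqgq" → prefix "zq" already present; 7 new (z, q, z, g, q, g, q)
  "qzgq" → 4 new (q, z, g, q)
  "zqggg" → prefix "zqggg" already present; 0 new (none)
  "zqqqqqgzgzz" → prefix "zq" already present; 9 new (q, q, q, q, g, z, g, z, z)
  "zqggqqg" → prefix "zqgg" already present; 3 new (q, q, g)
  "zqgzggzgqqg" → prefix "zqg" already present; 8 new (z, g, g, z, g, q, q, g)
  "zqzqqz" → prefix "zqzq" already present; 2 new (q, z)
  "zqzgzzgqqzq" → prefix "zqz" already present; 8 new (g, z, z, g, q, q, z, q)
  "qzgqz" → prefix "qzgq" already present; 1 new (z)
  "qzgzqzqz" → prefix "qzg" already present; 5 new (z, q, z, q, z)
  "qzgzgzqzzq" → prefix "qzgz" already present; 6 new (g, z, q, z, z, q)
  "zqg" → prefix "zqg" already present; 0 new (none)
  "qzgz" → prefix "qzgz" already present; 0 new (none)
  "zqqzg" → prefix "zqq" already present; 2 new (z, g)
  "qzgqqqzqz" → prefix "qzgq" already present; 5 new (q, q, z, q, z)
  "qzgzqgzg" → prefix "qzgzq" already present; 3 new (g, z, g)
  "qzgqzgzzggz" → prefix "qzgqz" already present; 6 new (g, z, z, g, g, z)
  "qzgqqz" → prefix "qzgqq" already present; 1 new (z)
  "qzgzz" → prefix "qzgz" already present; 1 new (z)
Total nodes = 6 + 7 + 4 + 0 + 9 + 3 + 8 + 2 + 8 + 1 + 5 + 6 + 0 + 0 + 2 + 5 + 3 + 6 + 1 + 1 = 77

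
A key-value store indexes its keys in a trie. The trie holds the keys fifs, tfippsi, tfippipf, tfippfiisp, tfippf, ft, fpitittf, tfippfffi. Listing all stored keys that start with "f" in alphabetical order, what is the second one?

Filter for "f…" and sort: "fifs", "fpitittf", "ft"
Position 2: fpitittf

fpitittf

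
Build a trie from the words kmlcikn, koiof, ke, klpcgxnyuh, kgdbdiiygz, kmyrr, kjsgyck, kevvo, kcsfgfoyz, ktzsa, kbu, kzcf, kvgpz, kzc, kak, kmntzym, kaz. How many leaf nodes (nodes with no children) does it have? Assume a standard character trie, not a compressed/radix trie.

15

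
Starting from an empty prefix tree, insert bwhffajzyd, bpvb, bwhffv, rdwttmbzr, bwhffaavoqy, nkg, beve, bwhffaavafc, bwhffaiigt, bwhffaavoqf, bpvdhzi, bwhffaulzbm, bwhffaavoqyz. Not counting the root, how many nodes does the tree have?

52

Trace insertions, counting only characters that open a new branch:
  "bwhffajzyd" → 10 new (b, w, h, f, f, a, j, z, y, d)
  "bpvb" → prefix "b" already present; 3 new (p, v, b)
  "bwhffv" → prefix "bwhff" already present; 1 new (v)
  "rdwttmbzr" → 9 new (r, d, w, t, t, m, b, z, r)
  "bwhffaavoqy" → prefix "bwhffa" already present; 5 new (a, v, o, q, y)
  "nkg" → 3 new (n, k, g)
  "beve" → prefix "b" already present; 3 new (e, v, e)
  "bwhffaavafc" → prefix "bwhffaav" already present; 3 new (a, f, c)
  "bwhffaiigt" → prefix "bwhffa" already present; 4 new (i, i, g, t)
  "bwhffaavoqf" → prefix "bwhffaavoq" already present; 1 new (f)
  "bpvdhzi" → prefix "bpv" already present; 4 new (d, h, z, i)
  "bwhffaulzbm" → prefix "bwhffa" already present; 5 new (u, l, z, b, m)
  "bwhffaavoqyz" → prefix "bwhffaavoqy" already present; 1 new (z)
Total nodes = 10 + 3 + 1 + 9 + 5 + 3 + 3 + 3 + 4 + 1 + 4 + 5 + 1 = 52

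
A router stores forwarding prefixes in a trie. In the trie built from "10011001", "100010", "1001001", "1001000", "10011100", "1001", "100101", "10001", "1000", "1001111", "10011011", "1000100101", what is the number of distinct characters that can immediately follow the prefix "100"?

The children of the "100" node are the distinct next characters among strings starting with "100".
Distinct next characters after "100": 0, 1.
That node has 2 child edges.

2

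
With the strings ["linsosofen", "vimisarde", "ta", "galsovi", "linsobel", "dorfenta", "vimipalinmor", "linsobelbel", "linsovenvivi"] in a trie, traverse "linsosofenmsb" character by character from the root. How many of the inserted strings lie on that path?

Check each prefix of "linsosofenmsb" against the stored set — each match is an end-marker on the path.
Prefixes of the query that are stored words: "linsosofen"
Count: 1

1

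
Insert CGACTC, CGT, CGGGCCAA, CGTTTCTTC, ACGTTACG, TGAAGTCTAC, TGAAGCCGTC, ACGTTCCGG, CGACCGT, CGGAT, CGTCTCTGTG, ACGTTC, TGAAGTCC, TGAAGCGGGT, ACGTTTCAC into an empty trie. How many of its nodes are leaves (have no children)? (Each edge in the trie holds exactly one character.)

13

A leaf is a node with no children — equivalently, the end of a word that is not a proper prefix of any other stored word.
Those words: "ACGTTACG", "ACGTTCCGG", "ACGTTTCAC", "CGACCGT", "CGACTC", "CGGAT", "CGGGCCAA", "CGTCTCTGTG", "CGTTTCTTC", "TGAAGCCGTC", "TGAAGCGGGT", "TGAAGTCC", "TGAAGTCTAC"
Leaf count: 13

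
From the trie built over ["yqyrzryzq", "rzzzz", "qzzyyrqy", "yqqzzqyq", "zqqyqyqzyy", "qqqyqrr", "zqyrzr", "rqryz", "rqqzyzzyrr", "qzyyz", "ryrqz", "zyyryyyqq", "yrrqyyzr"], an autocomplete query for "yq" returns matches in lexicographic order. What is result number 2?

Words with prefix "yq", in lexicographic order: "yqqzzqyq", "yqyrzryzq"
The 2nd is yqyrzryzq.

yqyrzryzq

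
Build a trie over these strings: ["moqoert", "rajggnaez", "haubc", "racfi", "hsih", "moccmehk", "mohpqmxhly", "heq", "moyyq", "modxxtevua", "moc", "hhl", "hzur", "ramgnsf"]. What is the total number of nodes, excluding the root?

64

Trace insertions, counting only characters that open a new branch:
  "moqoert" → 7 new (m, o, q, o, e, r, t)
  "rajggnaez" → 9 new (r, a, j, g, g, n, a, e, z)
  "haubc" → 5 new (h, a, u, b, c)
  "racfi" → prefix "ra" already present; 3 new (c, f, i)
  "hsih" → prefix "h" already present; 3 new (s, i, h)
  "moccmehk" → prefix "mo" already present; 6 new (c, c, m, e, h, k)
  "mohpqmxhly" → prefix "mo" already present; 8 new (h, p, q, m, x, h, l, y)
  "heq" → prefix "h" already present; 2 new (e, q)
  "moyyq" → prefix "mo" already present; 3 new (y, y, q)
  "modxxtevua" → prefix "mo" already present; 8 new (d, x, x, t, e, v, u, a)
  "moc" → prefix "moc" already present; 0 new (none)
  "hhl" → prefix "h" already present; 2 new (h, l)
  "hzur" → prefix "h" already present; 3 new (z, u, r)
  "ramgnsf" → prefix "ra" already present; 5 new (m, g, n, s, f)
Total nodes = 7 + 9 + 5 + 3 + 3 + 6 + 8 + 2 + 3 + 8 + 0 + 2 + 3 + 5 = 64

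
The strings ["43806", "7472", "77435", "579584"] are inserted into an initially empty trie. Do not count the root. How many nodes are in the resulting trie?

19

Trie structure (* marks end of a word):
(root)
├─ 4
│  └─ 3
│     └─ 8
│        └─ 0
│           └─ 6 *
├─ 5
│  └─ 7
│     └─ 9
│        └─ 5
│           └─ 8
│              └─ 4 *
└─ 7
   ├─ 4
   │  └─ 7
   │     └─ 2 *
   └─ 7
      └─ 4
         └─ 3
            └─ 5 *
Counting every labelled node above: 19.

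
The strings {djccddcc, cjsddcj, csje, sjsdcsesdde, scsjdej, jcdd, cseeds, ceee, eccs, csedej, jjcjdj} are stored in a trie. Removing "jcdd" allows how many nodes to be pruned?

After clearing the end-marker at "jcdd", prune upward until reaching a node still needed by another word.
The suffix "cdd" (3 nodes) is used only by "jcdd"; the node for "j" still has the child "j", so pruning stops there.
Nodes removed: 3

3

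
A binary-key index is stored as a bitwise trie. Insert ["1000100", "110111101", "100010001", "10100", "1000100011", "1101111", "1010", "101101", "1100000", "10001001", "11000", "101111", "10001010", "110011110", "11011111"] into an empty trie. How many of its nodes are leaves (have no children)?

10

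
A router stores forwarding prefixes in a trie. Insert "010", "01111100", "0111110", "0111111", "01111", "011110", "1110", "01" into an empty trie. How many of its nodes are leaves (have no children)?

5

A leaf is a node with no children — equivalently, the end of a word that is not a proper prefix of any other stored word.
Those words: "010", "011110", "01111100", "0111111", "1110"
Leaf count: 5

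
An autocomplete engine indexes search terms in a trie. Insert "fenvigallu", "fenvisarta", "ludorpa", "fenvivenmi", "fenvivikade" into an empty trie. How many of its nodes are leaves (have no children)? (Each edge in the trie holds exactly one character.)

Leaves are exactly the stored words that no other stored word extends.
Those words: "fenvigallu", "fenvisarta", "fenvivenmi", "fenvivikade", "ludorpa"
Leaf count: 5

5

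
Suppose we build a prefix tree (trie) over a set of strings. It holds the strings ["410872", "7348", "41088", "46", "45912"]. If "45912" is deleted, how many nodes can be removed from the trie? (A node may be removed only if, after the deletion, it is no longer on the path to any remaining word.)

4

After clearing the end-marker at "45912", prune upward until reaching a node still needed by another word.
The suffix "5912" (4 nodes) is used only by "45912"; the node for "4" still has the child "1", so pruning stops there.
Nodes removed: 4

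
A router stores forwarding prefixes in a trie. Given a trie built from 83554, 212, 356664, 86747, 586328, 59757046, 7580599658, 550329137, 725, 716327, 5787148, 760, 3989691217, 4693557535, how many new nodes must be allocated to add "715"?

Walking "715" from the root, the first 2 characters ("71") follow existing edges; "5" is the first miss.
New nodes needed: |"715"| − 2 = 3 − 2 = 1.

1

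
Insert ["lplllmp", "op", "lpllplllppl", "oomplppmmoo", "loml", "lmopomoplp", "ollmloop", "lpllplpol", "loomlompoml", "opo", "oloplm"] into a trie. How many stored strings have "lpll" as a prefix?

3

Filter for entries beginning with "lpll":
Matches: "lplllmp", "lpllplllppl", "lpllplpol"
Count: 3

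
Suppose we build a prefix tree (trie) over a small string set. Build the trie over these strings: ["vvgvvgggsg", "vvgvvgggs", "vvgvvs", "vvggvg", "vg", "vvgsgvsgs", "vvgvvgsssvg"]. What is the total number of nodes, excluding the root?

26

For each word, the new-node count is its length minus the longest prefix already in the trie:
  "vvgvvgggsg" → 10 new (v, v, g, v, v, g, g, g, s, g)
  "vvgvvgggs" → prefix "vvgvvgggs" already present; 0 new (none)
  "vvgvvs" → prefix "vvgvv" already present; 1 new (s)
  "vvggvg" → prefix "vvg" already present; 3 new (g, v, g)
  "vg" → prefix "v" already present; 1 new (g)
  "vvgsgvsgs" → prefix "vvg" already present; 6 new (s, g, v, s, g, s)
  "vvgvvgsssvg" → prefix "vvgvvg" already present; 5 new (s, s, s, v, g)
Total nodes = 10 + 0 + 1 + 3 + 1 + 6 + 5 = 26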